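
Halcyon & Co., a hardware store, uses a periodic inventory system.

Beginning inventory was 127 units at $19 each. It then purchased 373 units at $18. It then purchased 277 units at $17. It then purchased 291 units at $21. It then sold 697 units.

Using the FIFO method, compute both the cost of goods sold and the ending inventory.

Sale 1 (697) [FIFO — oldest first]: 127 @ $19 + 373 @ $18 + 197 @ $17 = $12,476
Ending inventory: 80 @ $17 + 291 @ $21 = $7,471

COGS = $12,476; ending inventory = $7,471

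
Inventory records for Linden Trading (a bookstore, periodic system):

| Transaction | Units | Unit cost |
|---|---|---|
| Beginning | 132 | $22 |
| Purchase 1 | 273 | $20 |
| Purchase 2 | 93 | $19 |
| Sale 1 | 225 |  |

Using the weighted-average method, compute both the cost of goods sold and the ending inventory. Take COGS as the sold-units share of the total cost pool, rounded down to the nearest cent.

COGS = $4,577.25; ending inventory = $5,553.75

Sale 1, sell 225: 225/498 × $10,131.00 → $4,577.25
Ending inventory (cost pool remaining) = $5,553.75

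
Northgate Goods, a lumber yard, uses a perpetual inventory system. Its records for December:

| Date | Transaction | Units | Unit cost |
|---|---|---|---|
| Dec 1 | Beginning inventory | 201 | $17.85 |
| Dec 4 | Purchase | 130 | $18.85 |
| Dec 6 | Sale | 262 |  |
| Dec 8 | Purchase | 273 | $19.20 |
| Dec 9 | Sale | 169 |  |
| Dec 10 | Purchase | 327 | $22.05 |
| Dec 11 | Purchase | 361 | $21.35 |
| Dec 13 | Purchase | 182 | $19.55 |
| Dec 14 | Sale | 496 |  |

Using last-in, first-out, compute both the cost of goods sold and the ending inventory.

Dec 6, 262 sold [LIFO — newest first]: 130 @ $18.85 + 132 @ $17.85 = $4,806.70
Dec 9, 169 sold [LIFO — newest first]: 169 @ $19.20 = $3,244.80
Dec 14, 496 sold [LIFO — newest first]: 182 @ $19.55 + 314 @ $21.35 = $10,262.00
Total COGS = $4,806.70 + $3,244.80 + $10,262.00 = $18,313.50
Ending inventory: 69 @ $17.85 + 104 @ $19.20 + 327 @ $22.05 + 47 @ $21.35 = $11,442.25

COGS = $18,313.50; ending inventory = $11,442.25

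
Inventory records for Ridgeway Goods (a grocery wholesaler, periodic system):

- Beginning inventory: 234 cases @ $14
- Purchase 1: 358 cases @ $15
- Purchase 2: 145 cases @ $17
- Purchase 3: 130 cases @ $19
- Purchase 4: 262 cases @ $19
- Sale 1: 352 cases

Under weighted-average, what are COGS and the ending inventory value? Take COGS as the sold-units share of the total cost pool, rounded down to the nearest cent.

COGS = $5,786.33; ending inventory = $12,772.67

Sale 1, sell 352: 352/1129 × $18,559.00 → $5,786.33
Ending inventory (cost pool remaining) = $12,772.67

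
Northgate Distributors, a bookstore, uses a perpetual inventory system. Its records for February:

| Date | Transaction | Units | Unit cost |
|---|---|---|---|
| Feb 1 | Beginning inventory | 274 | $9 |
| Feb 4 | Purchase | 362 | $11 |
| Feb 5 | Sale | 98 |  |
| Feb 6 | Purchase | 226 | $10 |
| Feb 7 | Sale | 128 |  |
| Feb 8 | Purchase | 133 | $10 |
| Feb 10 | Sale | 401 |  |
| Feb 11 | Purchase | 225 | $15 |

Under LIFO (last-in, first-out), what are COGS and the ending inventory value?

COGS = $6,538; ending inventory = $6,875

Feb 5, 98 sold [LIFO — newest first]: 98 @ $11 = $1,078
Feb 7, 128 sold [LIFO — newest first]: 128 @ $10 = $1,280
Feb 10, 401 sold [LIFO — newest first]: 133 @ $10 + 98 @ $10 + 170 @ $11 = $4,180
Total COGS = $1,078 + $1,280 + $4,180 = $6,538
Ending inventory: 274 @ $9 + 94 @ $11 + 225 @ $15 = $6,875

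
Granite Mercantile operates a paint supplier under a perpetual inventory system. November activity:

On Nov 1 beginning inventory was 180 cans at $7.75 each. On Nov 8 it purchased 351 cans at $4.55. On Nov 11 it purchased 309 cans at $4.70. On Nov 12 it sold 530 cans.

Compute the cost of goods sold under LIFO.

Nov 12, 530 sold [LIFO — newest first]: 309 @ $4.70 + 221 @ $4.55 = $2,457.85
Ending inventory: 180 @ $7.75 + 130 @ $4.55 = $1,986.50

COGS = $2,457.85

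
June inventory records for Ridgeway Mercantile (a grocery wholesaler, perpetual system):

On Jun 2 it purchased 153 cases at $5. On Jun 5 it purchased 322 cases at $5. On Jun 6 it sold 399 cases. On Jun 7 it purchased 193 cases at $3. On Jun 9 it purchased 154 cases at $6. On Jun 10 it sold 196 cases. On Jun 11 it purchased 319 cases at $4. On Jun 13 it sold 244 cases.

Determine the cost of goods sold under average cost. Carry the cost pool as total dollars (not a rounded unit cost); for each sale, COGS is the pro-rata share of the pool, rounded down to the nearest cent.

COGS = $3,889.30

After Jun 2: 153 on hand, pool $765.00 (≈ $5.0000 each)
After Jun 5: 475 on hand, pool $2,375.00 (≈ $5.0000 each)
Jun 6, sell 399: 399/475 × $2,375.00 → $1,995.00
After Jun 7: 269 on hand, pool $959.00 (≈ $3.5651 each)
After Jun 9: 423 on hand, pool $1,883.00 (≈ $4.4515 each)
Jun 10, sell 196: 196/423 × $1,883.00 → $872.50
After Jun 11: 546 on hand, pool $2,286.50 (≈ $4.1877 each)
Jun 13, sell 244: 244/546 × $2,286.50 → $1,021.80
Total COGS = $1,995.00 + $872.50 + $1,021.80 = $3,889.30
Ending inventory (cost pool remaining) = $1,264.70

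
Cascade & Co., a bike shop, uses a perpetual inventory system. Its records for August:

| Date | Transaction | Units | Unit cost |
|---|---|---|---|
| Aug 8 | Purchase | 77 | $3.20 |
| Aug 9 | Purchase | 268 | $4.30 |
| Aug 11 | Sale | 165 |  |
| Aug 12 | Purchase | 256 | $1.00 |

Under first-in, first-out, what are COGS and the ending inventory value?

COGS = $624.80; ending inventory = $1,030.00

Aug 11, 165 sold [FIFO — oldest first]: 77 @ $3.20 + 88 @ $4.30 = $624.80
Ending inventory: 180 @ $4.30 + 256 @ $1.00 = $1,030.00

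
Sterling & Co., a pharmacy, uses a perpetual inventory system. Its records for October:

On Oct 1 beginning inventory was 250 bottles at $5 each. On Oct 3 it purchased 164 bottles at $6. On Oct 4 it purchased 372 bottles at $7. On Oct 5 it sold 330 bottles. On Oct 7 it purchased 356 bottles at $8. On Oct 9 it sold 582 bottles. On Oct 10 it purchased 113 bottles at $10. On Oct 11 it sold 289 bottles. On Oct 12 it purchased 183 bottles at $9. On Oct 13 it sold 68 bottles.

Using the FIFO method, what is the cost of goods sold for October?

COGS = $8,942

Oct 5, 330 sold [FIFO — oldest first]: 250 @ $5 + 80 @ $6 = $1,730
Oct 9, 582 sold [FIFO — oldest first]: 84 @ $6 + 372 @ $7 + 126 @ $8 = $4,116
Oct 11, 289 sold [FIFO — oldest first]: 230 @ $8 + 59 @ $10 = $2,430
Oct 13, 68 sold [FIFO — oldest first]: 54 @ $10 + 14 @ $9 = $666
Total COGS = $1,730 + $4,116 + $2,430 + $666 = $8,942
Ending inventory: 169 @ $9 = $1,521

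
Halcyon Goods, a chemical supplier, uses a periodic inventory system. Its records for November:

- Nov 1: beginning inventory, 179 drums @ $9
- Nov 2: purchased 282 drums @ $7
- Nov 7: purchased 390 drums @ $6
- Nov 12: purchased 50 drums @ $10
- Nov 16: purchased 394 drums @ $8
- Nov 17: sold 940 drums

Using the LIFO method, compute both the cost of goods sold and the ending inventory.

Nov 17, 940 sold [LIFO — newest first]: 394 @ $8 + 50 @ $10 + 390 @ $6 + 106 @ $7 = $6,734
Ending inventory: 179 @ $9 + 176 @ $7 = $2,843

COGS = $6,734; ending inventory = $2,843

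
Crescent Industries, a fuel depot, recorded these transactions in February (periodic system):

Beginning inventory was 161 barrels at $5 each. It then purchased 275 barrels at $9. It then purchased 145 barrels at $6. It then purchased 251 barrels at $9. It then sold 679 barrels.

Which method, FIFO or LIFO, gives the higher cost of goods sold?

LIFO

FIFO COGS: 161 @ $5 + 275 @ $9 + 145 @ $6 + 98 @ $9 = $5,032
LIFO COGS: 251 @ $9 + 145 @ $6 + 275 @ $9 + 8 @ $5 = $5,644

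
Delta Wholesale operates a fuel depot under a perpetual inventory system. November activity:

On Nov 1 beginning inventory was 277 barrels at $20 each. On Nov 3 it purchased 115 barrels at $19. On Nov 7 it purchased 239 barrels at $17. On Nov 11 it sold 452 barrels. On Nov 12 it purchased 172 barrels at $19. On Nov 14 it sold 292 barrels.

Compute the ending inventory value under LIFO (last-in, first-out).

Nov 11, 452 sold [LIFO — newest first]: 239 @ $17 + 115 @ $19 + 98 @ $20 = $8,208
Nov 14, 292 sold [LIFO — newest first]: 172 @ $19 + 120 @ $20 = $5,668
Total COGS = $8,208 + $5,668 = $13,876
Ending inventory: 59 @ $20 = $1,180

Ending inventory = $1,180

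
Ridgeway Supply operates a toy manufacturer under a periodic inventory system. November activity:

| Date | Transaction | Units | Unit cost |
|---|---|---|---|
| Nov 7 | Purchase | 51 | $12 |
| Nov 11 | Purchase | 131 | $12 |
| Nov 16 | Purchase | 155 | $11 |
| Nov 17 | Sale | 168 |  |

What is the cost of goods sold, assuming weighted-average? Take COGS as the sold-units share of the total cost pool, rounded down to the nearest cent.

Nov 17, sell 168: 168/337 × $3,889.00 → $1,938.72
Ending inventory (cost pool remaining) = $1,950.28

COGS = $1,938.72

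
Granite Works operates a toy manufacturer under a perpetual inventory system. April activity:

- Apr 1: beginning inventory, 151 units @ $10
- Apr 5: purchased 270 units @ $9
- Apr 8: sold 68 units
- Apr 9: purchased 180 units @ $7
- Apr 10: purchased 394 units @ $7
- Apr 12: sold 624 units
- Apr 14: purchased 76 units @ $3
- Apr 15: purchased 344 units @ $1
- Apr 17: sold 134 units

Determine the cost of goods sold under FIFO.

COGS = $6,775

Apr 8, 68 sold [FIFO — oldest first]: 68 @ $10 = $680
Apr 12, 624 sold [FIFO — oldest first]: 83 @ $10 + 270 @ $9 + 180 @ $7 + 91 @ $7 = $5,157
Apr 17, 134 sold [FIFO — oldest first]: 134 @ $7 = $938
Total COGS = $680 + $5,157 + $938 = $6,775
Ending inventory: 169 @ $7 + 76 @ $3 + 344 @ $1 = $1,755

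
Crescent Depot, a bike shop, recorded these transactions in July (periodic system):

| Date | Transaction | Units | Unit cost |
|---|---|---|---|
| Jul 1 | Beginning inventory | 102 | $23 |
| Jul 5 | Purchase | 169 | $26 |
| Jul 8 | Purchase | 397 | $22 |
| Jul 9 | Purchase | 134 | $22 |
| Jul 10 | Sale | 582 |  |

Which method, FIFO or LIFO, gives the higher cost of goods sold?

FIFO

FIFO COGS: 102 @ $23 + 169 @ $26 + 311 @ $22 = $13,582
LIFO COGS: 134 @ $22 + 397 @ $22 + 51 @ $26 = $13,008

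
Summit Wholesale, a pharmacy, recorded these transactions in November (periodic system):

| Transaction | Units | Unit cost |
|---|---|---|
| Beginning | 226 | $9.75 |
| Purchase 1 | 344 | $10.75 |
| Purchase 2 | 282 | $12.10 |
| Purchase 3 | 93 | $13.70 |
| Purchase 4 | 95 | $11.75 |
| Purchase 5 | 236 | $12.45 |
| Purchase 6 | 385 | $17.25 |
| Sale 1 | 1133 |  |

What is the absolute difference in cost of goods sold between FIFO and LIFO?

FIFO COGS: 226 @ $9.75 + 344 @ $10.75 + 282 @ $12.10 + 93 @ $13.70 + 95 @ $11.75 + 93 @ $12.45 = $12,861.90
LIFO COGS: 385 @ $17.25 + 236 @ $12.45 + 95 @ $11.75 + 93 @ $13.70 + 282 @ $12.10 + 42 @ $10.75 = $15,833.50
Difference = |$12,861.90 − $15,833.50| = $2,971.60

$2,971.60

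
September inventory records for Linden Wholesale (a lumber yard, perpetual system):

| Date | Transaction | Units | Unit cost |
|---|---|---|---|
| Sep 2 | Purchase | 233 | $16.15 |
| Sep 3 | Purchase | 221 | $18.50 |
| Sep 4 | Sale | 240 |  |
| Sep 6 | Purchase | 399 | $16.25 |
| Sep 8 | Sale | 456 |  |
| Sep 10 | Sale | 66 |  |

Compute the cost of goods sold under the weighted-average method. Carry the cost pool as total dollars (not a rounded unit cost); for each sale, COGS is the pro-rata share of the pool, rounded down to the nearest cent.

After Sep 2: 233 on hand, pool $3,762.95 (≈ $16.1500 each)
After Sep 3: 454 on hand, pool $7,851.45 (≈ $17.2939 each)
Sep 4, sell 240: 240/454 × $7,851.45 → $4,150.54
After Sep 6: 613 on hand, pool $10,184.66 (≈ $16.6145 each)
Sep 8, sell 456: 456/613 × $10,184.66 → $7,576.19
Sep 10, sell 66: 66/157 × $2,608.47 → $1,096.55
Total COGS = $4,150.54 + $7,576.19 + $1,096.55 = $12,823.28
Ending inventory (cost pool remaining) = $1,511.92
Check: goods available $14,335.20 = COGS $12,823.28 + ending $1,511.92

COGS = $12,823.28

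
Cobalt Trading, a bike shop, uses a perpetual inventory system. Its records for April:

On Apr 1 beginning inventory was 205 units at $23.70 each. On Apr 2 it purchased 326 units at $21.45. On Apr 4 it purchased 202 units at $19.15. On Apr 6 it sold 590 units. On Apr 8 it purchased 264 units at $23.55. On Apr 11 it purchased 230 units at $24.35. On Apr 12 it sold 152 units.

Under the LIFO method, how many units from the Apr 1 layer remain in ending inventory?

Apr 6, 590 sold [LIFO — newest first]: 202 @ $19.15 + 326 @ $21.45 + 62 @ $23.70 = $12,330.40
Apr 12, 152 sold [LIFO — newest first]: 152 @ $24.35 = $3,701.20
Total COGS = $12,330.40 + $3,701.20 = $16,031.60
Ending inventory: 143 @ $23.70 + 264 @ $23.55 + 78 @ $24.35 = $11,505.60
Check: goods available $27,537.20 = COGS $16,031.60 + ending $11,505.60

143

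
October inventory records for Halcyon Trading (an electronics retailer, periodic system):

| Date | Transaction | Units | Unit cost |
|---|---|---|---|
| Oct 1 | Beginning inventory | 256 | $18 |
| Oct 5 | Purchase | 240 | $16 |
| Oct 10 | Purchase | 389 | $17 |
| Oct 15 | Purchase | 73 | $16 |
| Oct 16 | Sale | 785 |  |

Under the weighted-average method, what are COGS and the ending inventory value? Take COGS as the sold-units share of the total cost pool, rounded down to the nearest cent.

Oct 16, sell 785: 785/958 × $16,229.00 → $13,298.29
Ending inventory (cost pool remaining) = $2,930.71
Check: goods available $16,229.00 = COGS $13,298.29 + ending $2,930.71

COGS = $13,298.29; ending inventory = $2,930.71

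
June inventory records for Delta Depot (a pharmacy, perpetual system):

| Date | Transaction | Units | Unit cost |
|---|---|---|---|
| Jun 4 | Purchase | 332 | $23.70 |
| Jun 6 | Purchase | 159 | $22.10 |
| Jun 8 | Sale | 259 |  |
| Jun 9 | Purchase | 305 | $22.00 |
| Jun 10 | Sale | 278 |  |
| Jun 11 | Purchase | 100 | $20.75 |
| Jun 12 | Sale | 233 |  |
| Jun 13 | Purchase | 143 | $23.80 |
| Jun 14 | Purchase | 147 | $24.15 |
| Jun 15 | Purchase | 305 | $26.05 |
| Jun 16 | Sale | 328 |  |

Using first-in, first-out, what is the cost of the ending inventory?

Jun 8, 259 sold [FIFO — oldest first]: 259 @ $23.70 = $6,138.30
Jun 10, 278 sold [FIFO — oldest first]: 73 @ $23.70 + 159 @ $22.10 + 46 @ $22.00 = $6,256.00
Jun 12, 233 sold [FIFO — oldest first]: 233 @ $22.00 = $5,126.00
Jun 16, 328 sold [FIFO — oldest first]: 26 @ $22.00 + 100 @ $20.75 + 143 @ $23.80 + 59 @ $24.15 = $7,475.25
Total COGS = $6,138.30 + $6,256.00 + $5,126.00 + $7,475.25 = $24,995.55
Ending inventory: 88 @ $24.15 + 305 @ $26.05 = $10,070.45
Check: goods available $35,066.00 = COGS $24,995.55 + ending $10,070.45

Ending inventory = $10,070.45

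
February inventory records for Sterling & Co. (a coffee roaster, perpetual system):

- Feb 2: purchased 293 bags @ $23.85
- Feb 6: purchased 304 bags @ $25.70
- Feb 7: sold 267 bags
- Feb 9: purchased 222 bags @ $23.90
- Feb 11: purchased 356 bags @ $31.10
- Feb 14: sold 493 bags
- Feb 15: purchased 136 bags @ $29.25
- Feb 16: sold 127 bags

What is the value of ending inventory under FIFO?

Ending inventory = $12,934.80

Feb 7, 267 sold [FIFO — oldest first]: 267 @ $23.85 = $6,367.95
Feb 14, 493 sold [FIFO — oldest first]: 26 @ $23.85 + 304 @ $25.70 + 163 @ $23.90 = $12,328.60
Feb 16, 127 sold [FIFO — oldest first]: 59 @ $23.90 + 68 @ $31.10 = $3,524.90
Total COGS = $6,367.95 + $12,328.60 + $3,524.90 = $22,221.45
Ending inventory: 288 @ $31.10 + 136 @ $29.25 = $12,934.80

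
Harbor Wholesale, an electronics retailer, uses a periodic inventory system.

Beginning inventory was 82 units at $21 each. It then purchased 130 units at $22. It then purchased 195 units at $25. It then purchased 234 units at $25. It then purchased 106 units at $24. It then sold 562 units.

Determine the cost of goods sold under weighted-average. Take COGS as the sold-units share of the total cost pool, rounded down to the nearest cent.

Sale 1, sell 562: 562/747 × $17,851.00 → $13,430.06
Ending inventory (cost pool remaining) = $4,420.94
Check: goods available $17,851.00 = COGS $13,430.06 + ending $4,420.94

COGS = $13,430.06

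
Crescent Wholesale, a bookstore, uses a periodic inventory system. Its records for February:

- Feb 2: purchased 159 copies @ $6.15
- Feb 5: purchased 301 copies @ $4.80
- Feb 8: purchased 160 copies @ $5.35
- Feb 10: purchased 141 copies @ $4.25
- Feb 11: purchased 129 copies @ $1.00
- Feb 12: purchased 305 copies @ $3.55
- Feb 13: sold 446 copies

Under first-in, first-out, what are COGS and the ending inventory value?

COGS = $2,355.45; ending inventory = $2,734.20

Feb 13, 446 sold [FIFO — oldest first]: 159 @ $6.15 + 287 @ $4.80 = $2,355.45
Ending inventory: 14 @ $4.80 + 160 @ $5.35 + 141 @ $4.25 + 129 @ $1.00 + 305 @ $3.55 = $2,734.20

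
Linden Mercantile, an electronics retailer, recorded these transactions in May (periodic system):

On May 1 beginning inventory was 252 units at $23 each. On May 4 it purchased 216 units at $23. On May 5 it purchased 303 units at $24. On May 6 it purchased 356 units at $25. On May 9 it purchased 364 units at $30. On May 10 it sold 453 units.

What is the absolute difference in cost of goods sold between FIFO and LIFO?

FIFO COGS: 252 @ $23 + 201 @ $23 = $10,419
LIFO COGS: 364 @ $30 + 89 @ $25 = $13,145
Difference = |$10,419 − $13,145| = $2,726

$2,726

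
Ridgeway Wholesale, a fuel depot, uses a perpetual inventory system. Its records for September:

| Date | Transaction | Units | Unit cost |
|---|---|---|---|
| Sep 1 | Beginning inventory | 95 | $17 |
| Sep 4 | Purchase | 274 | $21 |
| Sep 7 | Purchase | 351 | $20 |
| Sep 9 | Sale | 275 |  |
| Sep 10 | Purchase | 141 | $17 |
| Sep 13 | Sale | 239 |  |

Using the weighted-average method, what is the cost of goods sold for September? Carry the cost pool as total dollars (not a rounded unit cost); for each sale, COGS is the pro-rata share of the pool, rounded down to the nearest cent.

After Sep 1: 95 on hand, pool $1,615.00 (≈ $17.0000 each)
After Sep 4: 369 on hand, pool $7,369.00 (≈ $19.9702 each)
After Sep 7: 720 on hand, pool $14,389.00 (≈ $19.9847 each)
Sep 9, sell 275: 275/720 × $14,389.00 → $5,495.79
After Sep 10: 586 on hand, pool $11,290.21 (≈ $19.2666 each)
Sep 13, sell 239: 239/586 × $11,290.21 → $4,604.71
Total COGS = $5,495.79 + $4,604.71 = $10,100.50
Ending inventory (cost pool remaining) = $6,685.50
Check: goods available $16,786.00 = COGS $10,100.50 + ending $6,685.50

COGS = $10,100.50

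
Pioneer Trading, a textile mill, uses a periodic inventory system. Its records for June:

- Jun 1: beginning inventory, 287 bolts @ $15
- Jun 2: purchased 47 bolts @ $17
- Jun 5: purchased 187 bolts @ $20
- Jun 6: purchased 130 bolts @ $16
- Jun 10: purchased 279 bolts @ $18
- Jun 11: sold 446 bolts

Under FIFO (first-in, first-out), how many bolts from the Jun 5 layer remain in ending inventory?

75

Jun 11, 446 sold [FIFO — oldest first]: 287 @ $15 + 47 @ $17 + 112 @ $20 = $7,344
Ending inventory: 75 @ $20 + 130 @ $16 + 279 @ $18 = $8,602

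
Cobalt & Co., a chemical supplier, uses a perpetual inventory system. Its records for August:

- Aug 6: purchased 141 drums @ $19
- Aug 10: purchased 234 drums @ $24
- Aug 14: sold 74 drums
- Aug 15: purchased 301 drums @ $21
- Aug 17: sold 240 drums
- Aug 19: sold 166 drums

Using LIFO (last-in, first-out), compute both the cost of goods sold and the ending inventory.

Aug 14, 74 sold [LIFO — newest first]: 74 @ $24 = $1,776
Aug 17, 240 sold [LIFO — newest first]: 240 @ $21 = $5,040
Aug 19, 166 sold [LIFO — newest first]: 61 @ $21 + 105 @ $24 = $3,801
Total COGS = $1,776 + $5,040 + $3,801 = $10,617
Ending inventory: 141 @ $19 + 55 @ $24 = $3,999

COGS = $10,617; ending inventory = $3,999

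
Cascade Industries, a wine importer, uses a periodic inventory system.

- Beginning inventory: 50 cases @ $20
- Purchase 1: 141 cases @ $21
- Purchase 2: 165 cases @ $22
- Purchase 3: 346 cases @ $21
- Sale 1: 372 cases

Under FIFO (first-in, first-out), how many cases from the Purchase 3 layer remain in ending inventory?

330

Sale 1 (372) [FIFO — oldest first]: 50 @ $20 + 141 @ $21 + 165 @ $22 + 16 @ $21 = $7,927
Ending inventory: 330 @ $21 = $6,930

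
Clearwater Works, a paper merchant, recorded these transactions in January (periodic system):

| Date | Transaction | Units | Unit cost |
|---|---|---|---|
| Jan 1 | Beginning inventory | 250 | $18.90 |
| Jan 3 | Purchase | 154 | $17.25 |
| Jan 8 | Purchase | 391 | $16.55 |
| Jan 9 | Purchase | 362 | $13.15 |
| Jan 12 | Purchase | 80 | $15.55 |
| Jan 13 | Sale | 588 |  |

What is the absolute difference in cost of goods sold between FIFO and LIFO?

FIFO COGS: 250 @ $18.90 + 154 @ $17.25 + 184 @ $16.55 = $10,426.70
LIFO COGS: 80 @ $15.55 + 362 @ $13.15 + 146 @ $16.55 = $8,420.60
Difference = |$10,426.70 − $8,420.60| = $2,006.10

$2,006.10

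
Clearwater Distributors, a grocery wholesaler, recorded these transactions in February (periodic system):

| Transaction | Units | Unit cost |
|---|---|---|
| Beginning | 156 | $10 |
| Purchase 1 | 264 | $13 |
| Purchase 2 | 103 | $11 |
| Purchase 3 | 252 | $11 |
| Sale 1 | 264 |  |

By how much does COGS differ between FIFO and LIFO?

FIFO COGS: 156 @ $10 + 108 @ $13 = $2,964
LIFO COGS: 252 @ $11 + 12 @ $11 = $2,904
Difference = |$2,964 − $2,904| = $60

$60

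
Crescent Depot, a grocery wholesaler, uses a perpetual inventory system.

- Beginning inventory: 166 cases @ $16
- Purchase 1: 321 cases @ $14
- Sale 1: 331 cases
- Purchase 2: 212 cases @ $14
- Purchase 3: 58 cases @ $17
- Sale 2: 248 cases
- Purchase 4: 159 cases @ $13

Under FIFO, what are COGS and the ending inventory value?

Sale 1 (331) [FIFO — oldest first]: 166 @ $16 + 165 @ $14 = $4,966
Sale 2 (248) [FIFO — oldest first]: 156 @ $14 + 92 @ $14 = $3,472
Total COGS = $4,966 + $3,472 = $8,438
Ending inventory: 120 @ $14 + 58 @ $17 + 159 @ $13 = $4,733

COGS = $8,438; ending inventory = $4,733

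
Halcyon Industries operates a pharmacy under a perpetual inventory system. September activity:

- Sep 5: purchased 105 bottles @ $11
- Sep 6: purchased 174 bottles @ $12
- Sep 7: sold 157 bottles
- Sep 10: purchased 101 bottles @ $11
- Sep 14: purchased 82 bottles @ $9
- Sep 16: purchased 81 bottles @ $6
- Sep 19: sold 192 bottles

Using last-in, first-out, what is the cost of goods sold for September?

COGS = $3,427

Sep 7, 157 sold [LIFO — newest first]: 157 @ $12 = $1,884
Sep 19, 192 sold [LIFO — newest first]: 81 @ $6 + 82 @ $9 + 29 @ $11 = $1,543
Total COGS = $1,884 + $1,543 = $3,427
Ending inventory: 105 @ $11 + 17 @ $12 + 72 @ $11 = $2,151
Check: goods available $5,578 = COGS $3,427 + ending $2,151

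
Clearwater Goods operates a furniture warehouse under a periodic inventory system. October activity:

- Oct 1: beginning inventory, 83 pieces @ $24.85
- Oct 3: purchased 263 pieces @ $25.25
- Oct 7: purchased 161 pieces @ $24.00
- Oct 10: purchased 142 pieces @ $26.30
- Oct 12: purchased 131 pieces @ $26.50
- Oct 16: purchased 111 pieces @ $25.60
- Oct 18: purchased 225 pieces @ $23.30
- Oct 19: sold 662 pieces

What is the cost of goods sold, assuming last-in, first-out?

COGS = $16,562.20

Oct 19, 662 sold [LIFO — newest first]: 225 @ $23.30 + 111 @ $25.60 + 131 @ $26.50 + 142 @ $26.30 + 53 @ $24.00 = $16,562.20
Ending inventory: 83 @ $24.85 + 263 @ $25.25 + 108 @ $24.00 = $11,295.30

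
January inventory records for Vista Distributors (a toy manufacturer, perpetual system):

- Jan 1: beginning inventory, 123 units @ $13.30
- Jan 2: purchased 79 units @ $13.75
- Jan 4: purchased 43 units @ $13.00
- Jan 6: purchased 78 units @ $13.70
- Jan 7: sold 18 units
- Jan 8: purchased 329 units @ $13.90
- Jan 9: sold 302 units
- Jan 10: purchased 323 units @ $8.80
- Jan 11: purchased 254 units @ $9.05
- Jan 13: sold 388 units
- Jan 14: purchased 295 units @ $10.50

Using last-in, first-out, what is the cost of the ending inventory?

Ending inventory = $9,239.15

Jan 7, 18 sold [LIFO — newest first]: 18 @ $13.70 = $246.60
Jan 9, 302 sold [LIFO — newest first]: 302 @ $13.90 = $4,197.80
Jan 13, 388 sold [LIFO — newest first]: 254 @ $9.05 + 134 @ $8.80 = $3,477.90
Total COGS = $246.60 + $4,197.80 + $3,477.90 = $7,922.30
Ending inventory: 123 @ $13.30 + 79 @ $13.75 + 43 @ $13.00 + 60 @ $13.70 + 27 @ $13.90 + 189 @ $8.80 + 295 @ $10.50 = $9,239.15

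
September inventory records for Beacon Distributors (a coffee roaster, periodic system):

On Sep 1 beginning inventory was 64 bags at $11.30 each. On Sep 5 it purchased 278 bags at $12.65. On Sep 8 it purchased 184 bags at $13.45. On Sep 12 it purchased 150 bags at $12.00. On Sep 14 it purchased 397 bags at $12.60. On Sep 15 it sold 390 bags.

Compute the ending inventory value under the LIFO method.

Sep 15, 390 sold [LIFO — newest first]: 390 @ $12.60 = $4,914.00
Ending inventory: 64 @ $11.30 + 278 @ $12.65 + 184 @ $13.45 + 150 @ $12.00 + 7 @ $12.60 = $8,602.90

Ending inventory = $8,602.90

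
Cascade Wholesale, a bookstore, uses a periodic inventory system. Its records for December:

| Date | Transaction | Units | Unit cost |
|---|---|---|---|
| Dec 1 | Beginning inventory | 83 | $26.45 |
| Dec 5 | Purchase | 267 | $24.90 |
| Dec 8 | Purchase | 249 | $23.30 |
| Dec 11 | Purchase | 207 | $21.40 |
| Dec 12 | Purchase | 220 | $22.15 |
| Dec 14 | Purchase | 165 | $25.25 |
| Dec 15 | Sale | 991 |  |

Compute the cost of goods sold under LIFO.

Dec 15, 991 sold [LIFO — newest first]: 165 @ $25.25 + 220 @ $22.15 + 207 @ $21.40 + 249 @ $23.30 + 150 @ $24.90 = $23,005.75
Ending inventory: 83 @ $26.45 + 117 @ $24.90 = $5,108.65

COGS = $23,005.75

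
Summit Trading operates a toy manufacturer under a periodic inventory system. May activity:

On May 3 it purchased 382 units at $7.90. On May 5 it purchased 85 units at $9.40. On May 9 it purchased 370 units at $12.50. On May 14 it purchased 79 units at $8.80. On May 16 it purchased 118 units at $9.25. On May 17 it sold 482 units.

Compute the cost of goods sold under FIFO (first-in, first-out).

May 17, 482 sold [FIFO — oldest first]: 382 @ $7.90 + 85 @ $9.40 + 15 @ $12.50 = $4,004.30
Ending inventory: 355 @ $12.50 + 79 @ $8.80 + 118 @ $9.25 = $6,224.20

COGS = $4,004.30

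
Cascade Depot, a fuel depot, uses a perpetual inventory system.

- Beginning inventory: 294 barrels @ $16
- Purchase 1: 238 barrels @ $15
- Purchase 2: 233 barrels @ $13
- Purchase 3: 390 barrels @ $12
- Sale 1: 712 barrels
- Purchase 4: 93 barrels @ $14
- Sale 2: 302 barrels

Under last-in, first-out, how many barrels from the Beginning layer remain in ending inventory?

Sale 1 (712) [LIFO — newest first]: 390 @ $12 + 233 @ $13 + 89 @ $15 = $9,044
Sale 2 (302) [LIFO — newest first]: 93 @ $14 + 149 @ $15 + 60 @ $16 = $4,497
Total COGS = $9,044 + $4,497 = $13,541
Ending inventory: 234 @ $16 = $3,744
Check: goods available $17,285 = COGS $13,541 + ending $3,744

234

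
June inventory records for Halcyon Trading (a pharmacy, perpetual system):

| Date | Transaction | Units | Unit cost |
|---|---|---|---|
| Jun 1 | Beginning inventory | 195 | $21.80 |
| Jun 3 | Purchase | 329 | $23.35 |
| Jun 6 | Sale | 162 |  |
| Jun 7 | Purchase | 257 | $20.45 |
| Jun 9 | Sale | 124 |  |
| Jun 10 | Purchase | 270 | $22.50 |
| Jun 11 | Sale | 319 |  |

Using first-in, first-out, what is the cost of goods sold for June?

COGS = $13,589.60

Jun 6, 162 sold [FIFO — oldest first]: 162 @ $21.80 = $3,531.60
Jun 9, 124 sold [FIFO — oldest first]: 33 @ $21.80 + 91 @ $23.35 = $2,844.25
Jun 11, 319 sold [FIFO — oldest first]: 238 @ $23.35 + 81 @ $20.45 = $7,213.75
Total COGS = $3,531.60 + $2,844.25 + $7,213.75 = $13,589.60
Ending inventory: 176 @ $20.45 + 270 @ $22.50 = $9,674.20
Check: goods available $23,263.80 = COGS $13,589.60 + ending $9,674.20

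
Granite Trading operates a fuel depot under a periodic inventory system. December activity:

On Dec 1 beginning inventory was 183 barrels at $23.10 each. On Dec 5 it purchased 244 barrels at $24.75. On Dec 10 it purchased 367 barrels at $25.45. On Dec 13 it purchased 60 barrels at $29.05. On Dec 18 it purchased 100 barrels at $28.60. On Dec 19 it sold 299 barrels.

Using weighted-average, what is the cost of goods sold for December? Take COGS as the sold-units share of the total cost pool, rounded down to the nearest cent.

Dec 19, sell 299: 299/954 × $24,209.45 → $7,587.65
Ending inventory (cost pool remaining) = $16,621.80

COGS = $7,587.65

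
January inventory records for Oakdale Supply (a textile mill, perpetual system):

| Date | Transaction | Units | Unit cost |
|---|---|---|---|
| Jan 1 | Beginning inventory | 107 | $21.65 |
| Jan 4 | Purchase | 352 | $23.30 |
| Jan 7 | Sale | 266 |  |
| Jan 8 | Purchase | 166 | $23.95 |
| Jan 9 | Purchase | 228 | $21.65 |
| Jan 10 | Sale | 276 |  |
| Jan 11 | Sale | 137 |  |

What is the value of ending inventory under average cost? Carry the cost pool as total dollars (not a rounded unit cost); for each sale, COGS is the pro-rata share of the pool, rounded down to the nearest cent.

Ending inventory = $3,952.68

After Jan 1: 107 on hand, pool $2,316.55 (≈ $21.6500 each)
After Jan 4: 459 on hand, pool $10,518.15 (≈ $22.9154 each)
Jan 7, sell 266: 266/459 × $10,518.15 → $6,095.48
After Jan 8: 359 on hand, pool $8,398.37 (≈ $23.3938 each)
After Jan 9: 587 on hand, pool $13,334.57 (≈ $22.7165 each)
Jan 10, sell 276: 276/587 × $13,334.57 → $6,269.74
Jan 11, sell 137: 137/311 × $7,064.83 → $3,112.15
Total COGS = $6,095.48 + $6,269.74 + $3,112.15 = $15,477.37
Ending inventory (cost pool remaining) = $3,952.68
Check: goods available $19,430.05 = COGS $15,477.37 + ending $3,952.68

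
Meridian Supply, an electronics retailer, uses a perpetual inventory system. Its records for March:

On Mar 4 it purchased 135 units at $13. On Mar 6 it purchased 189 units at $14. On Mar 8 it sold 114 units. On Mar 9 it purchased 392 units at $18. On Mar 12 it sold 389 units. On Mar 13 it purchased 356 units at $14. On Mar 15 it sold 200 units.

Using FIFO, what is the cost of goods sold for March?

COGS = $11,223

Mar 8, 114 sold [FIFO — oldest first]: 114 @ $13 = $1,482
Mar 12, 389 sold [FIFO — oldest first]: 21 @ $13 + 189 @ $14 + 179 @ $18 = $6,141
Mar 15, 200 sold [FIFO — oldest first]: 200 @ $18 = $3,600
Total COGS = $1,482 + $6,141 + $3,600 = $11,223
Ending inventory: 13 @ $18 + 356 @ $14 = $5,218
Check: goods available $16,441 = COGS $11,223 + ending $5,218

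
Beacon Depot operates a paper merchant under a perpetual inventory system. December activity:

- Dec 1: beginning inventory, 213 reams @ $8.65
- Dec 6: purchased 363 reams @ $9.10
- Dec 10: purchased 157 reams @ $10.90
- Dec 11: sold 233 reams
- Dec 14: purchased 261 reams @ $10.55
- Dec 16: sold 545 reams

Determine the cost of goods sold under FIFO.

Dec 11, 233 sold [FIFO — oldest first]: 213 @ $8.65 + 20 @ $9.10 = $2,024.45
Dec 16, 545 sold [FIFO — oldest first]: 343 @ $9.10 + 157 @ $10.90 + 45 @ $10.55 = $5,307.35
Total COGS = $2,024.45 + $5,307.35 = $7,331.80
Ending inventory: 216 @ $10.55 = $2,278.80

COGS = $7,331.80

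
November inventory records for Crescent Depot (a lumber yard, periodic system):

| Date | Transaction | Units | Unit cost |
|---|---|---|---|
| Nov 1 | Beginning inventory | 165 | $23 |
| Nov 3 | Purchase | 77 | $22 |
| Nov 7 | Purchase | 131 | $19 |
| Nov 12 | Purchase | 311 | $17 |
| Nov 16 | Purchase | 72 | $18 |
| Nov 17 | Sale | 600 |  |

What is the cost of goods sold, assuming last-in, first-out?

Nov 17, 600 sold [LIFO — newest first]: 72 @ $18 + 311 @ $17 + 131 @ $19 + 77 @ $22 + 9 @ $23 = $10,973
Ending inventory: 156 @ $23 = $3,588
Check: goods available $14,561 = COGS $10,973 + ending $3,588

COGS = $10,973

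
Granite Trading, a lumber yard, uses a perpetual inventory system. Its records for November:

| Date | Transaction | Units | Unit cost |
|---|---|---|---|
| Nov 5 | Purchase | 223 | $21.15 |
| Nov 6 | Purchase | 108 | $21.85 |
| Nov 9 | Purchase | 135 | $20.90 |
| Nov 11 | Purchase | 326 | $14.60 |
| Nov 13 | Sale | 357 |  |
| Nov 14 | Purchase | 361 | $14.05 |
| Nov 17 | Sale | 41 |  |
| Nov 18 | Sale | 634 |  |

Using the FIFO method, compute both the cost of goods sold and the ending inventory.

Nov 13, 357 sold [FIFO — oldest first]: 223 @ $21.15 + 108 @ $21.85 + 26 @ $20.90 = $7,619.65
Nov 17, 41 sold [FIFO — oldest first]: 41 @ $20.90 = $856.90
Nov 18, 634 sold [FIFO — oldest first]: 68 @ $20.90 + 326 @ $14.60 + 240 @ $14.05 = $9,552.80
Total COGS = $7,619.65 + $856.90 + $9,552.80 = $18,029.35
Ending inventory: 121 @ $14.05 = $1,700.05

COGS = $18,029.35; ending inventory = $1,700.05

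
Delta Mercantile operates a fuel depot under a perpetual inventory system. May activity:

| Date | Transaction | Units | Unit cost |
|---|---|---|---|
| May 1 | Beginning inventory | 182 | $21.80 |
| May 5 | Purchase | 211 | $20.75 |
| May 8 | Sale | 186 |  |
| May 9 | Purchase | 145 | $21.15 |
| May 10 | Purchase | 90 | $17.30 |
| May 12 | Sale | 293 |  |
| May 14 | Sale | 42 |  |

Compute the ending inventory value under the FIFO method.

Ending inventory = $1,916.55

May 8, 186 sold [FIFO — oldest first]: 182 @ $21.80 + 4 @ $20.75 = $4,050.60
May 12, 293 sold [FIFO — oldest first]: 207 @ $20.75 + 86 @ $21.15 = $6,114.15
May 14, 42 sold [FIFO — oldest first]: 42 @ $21.15 = $888.30
Total COGS = $4,050.60 + $6,114.15 + $888.30 = $11,053.05
Ending inventory: 17 @ $21.15 + 90 @ $17.30 = $1,916.55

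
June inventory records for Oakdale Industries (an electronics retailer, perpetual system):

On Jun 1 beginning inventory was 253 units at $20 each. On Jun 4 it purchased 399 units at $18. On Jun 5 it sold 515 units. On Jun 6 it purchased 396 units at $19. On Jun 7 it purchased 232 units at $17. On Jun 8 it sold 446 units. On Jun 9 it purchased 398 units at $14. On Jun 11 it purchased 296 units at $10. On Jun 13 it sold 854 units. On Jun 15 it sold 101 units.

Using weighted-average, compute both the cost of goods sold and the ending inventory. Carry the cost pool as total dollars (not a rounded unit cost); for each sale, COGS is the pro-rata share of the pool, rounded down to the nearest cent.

COGS = $31,418.27; ending inventory = $823.73

After Jun 1: 253 on hand, pool $5,060.00 (≈ $20.0000 each)
After Jun 4: 652 on hand, pool $12,242.00 (≈ $18.7761 each)
Jun 5, sell 515: 515/652 × $12,242.00 → $9,669.67
After Jun 6: 533 on hand, pool $10,096.33 (≈ $18.9425 each)
After Jun 7: 765 on hand, pool $14,040.33 (≈ $18.3534 each)
Jun 8, sell 446: 446/765 × $14,040.33 → $8,185.60
After Jun 9: 717 on hand, pool $11,426.73 (≈ $15.9369 each)
After Jun 11: 1013 on hand, pool $14,386.73 (≈ $14.2021 each)
Jun 13, sell 854: 854/1013 × $14,386.73 → $12,128.59
Jun 15, sell 101: 101/159 × $2,258.14 → $1,434.41
Total COGS = $9,669.67 + $8,185.60 + $12,128.59 + $1,434.41 = $31,418.27
Ending inventory (cost pool remaining) = $823.73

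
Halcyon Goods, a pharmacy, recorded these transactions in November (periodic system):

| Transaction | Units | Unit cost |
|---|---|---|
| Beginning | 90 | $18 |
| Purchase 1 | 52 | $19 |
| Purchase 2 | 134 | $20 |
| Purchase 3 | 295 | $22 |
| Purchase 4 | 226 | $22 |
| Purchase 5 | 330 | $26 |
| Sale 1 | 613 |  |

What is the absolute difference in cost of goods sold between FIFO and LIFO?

$2,104

FIFO COGS: 90 @ $18 + 52 @ $19 + 134 @ $20 + 295 @ $22 + 42 @ $22 = $12,702
LIFO COGS: 330 @ $26 + 226 @ $22 + 57 @ $22 = $14,806
Difference = |$12,702 − $14,806| = $2,104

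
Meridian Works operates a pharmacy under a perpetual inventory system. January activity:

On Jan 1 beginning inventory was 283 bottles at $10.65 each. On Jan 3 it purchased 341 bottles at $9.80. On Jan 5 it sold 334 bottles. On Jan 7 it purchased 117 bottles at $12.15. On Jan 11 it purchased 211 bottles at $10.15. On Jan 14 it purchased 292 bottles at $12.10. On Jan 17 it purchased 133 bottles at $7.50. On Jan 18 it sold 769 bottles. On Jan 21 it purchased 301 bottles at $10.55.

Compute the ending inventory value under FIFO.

Ending inventory = $5,879.15

Jan 5, 334 sold [FIFO — oldest first]: 283 @ $10.65 + 51 @ $9.80 = $3,513.75
Jan 18, 769 sold [FIFO — oldest first]: 290 @ $9.80 + 117 @ $12.15 + 211 @ $10.15 + 151 @ $12.10 = $8,232.30
Total COGS = $3,513.75 + $8,232.30 = $11,746.05
Ending inventory: 141 @ $12.10 + 133 @ $7.50 + 301 @ $10.55 = $5,879.15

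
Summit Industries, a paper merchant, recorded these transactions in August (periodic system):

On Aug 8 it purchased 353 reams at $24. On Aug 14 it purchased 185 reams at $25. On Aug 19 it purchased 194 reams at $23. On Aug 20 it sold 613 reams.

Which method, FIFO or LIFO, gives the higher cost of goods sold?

FIFO

FIFO COGS: 353 @ $24 + 185 @ $25 + 75 @ $23 = $14,822
LIFO COGS: 194 @ $23 + 185 @ $25 + 234 @ $24 = $14,703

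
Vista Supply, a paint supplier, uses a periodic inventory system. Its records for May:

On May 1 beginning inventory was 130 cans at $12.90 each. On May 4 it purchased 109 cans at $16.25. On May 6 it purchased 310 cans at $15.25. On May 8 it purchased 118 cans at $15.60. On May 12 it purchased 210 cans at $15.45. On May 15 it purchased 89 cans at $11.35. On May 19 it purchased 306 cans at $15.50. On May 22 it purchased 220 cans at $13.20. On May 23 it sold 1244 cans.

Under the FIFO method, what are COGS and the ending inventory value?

COGS = $18,580.20; ending inventory = $3,338.00

May 23, 1244 sold [FIFO — oldest first]: 130 @ $12.90 + 109 @ $16.25 + 310 @ $15.25 + 118 @ $15.60 + 210 @ $15.45 + 89 @ $11.35 + 278 @ $15.50 = $18,580.20
Ending inventory: 28 @ $15.50 + 220 @ $13.20 = $3,338.00
Check: goods available $21,918.20 = COGS $18,580.20 + ending $3,338.00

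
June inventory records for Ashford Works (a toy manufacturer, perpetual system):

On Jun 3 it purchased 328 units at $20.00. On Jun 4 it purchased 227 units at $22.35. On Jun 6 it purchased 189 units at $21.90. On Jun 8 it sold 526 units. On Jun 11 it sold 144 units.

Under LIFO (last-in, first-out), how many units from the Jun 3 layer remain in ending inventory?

Jun 8, 526 sold [LIFO — newest first]: 189 @ $21.90 + 227 @ $22.35 + 110 @ $20.00 = $11,412.55
Jun 11, 144 sold [LIFO — newest first]: 144 @ $20.00 = $2,880.00
Total COGS = $11,412.55 + $2,880.00 = $14,292.55
Ending inventory: 74 @ $20.00 = $1,480.00
Check: goods available $15,772.55 = COGS $14,292.55 + ending $1,480.00

74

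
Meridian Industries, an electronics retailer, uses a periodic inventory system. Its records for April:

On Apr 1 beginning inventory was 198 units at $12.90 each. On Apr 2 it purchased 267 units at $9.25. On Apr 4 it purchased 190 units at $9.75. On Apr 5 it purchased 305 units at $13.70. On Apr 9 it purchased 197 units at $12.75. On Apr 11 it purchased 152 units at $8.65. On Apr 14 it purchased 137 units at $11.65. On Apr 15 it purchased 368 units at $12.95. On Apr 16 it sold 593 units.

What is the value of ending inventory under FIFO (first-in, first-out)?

Ending inventory = $14,971.20

Apr 16, 593 sold [FIFO — oldest first]: 198 @ $12.90 + 267 @ $9.25 + 128 @ $9.75 = $6,271.95
Ending inventory: 62 @ $9.75 + 305 @ $13.70 + 197 @ $12.75 + 152 @ $8.65 + 137 @ $11.65 + 368 @ $12.95 = $14,971.20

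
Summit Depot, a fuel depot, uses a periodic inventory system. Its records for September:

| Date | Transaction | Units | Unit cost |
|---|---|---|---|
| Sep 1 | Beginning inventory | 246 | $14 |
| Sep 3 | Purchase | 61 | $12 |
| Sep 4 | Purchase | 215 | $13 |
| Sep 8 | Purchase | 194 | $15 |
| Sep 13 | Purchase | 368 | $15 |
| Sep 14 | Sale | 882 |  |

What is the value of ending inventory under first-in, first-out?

Sep 14, 882 sold [FIFO — oldest first]: 246 @ $14 + 61 @ $12 + 215 @ $13 + 194 @ $15 + 166 @ $15 = $12,371
Ending inventory: 202 @ $15 = $3,030

Ending inventory = $3,030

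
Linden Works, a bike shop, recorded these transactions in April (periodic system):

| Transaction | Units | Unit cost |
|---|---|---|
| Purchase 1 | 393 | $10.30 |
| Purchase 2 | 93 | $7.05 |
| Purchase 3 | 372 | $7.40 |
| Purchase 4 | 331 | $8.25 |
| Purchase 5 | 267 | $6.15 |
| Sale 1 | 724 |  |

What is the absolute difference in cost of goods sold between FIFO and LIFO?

$1,159.55

FIFO COGS: 393 @ $10.30 + 93 @ $7.05 + 238 @ $7.40 = $6,464.75
LIFO COGS: 267 @ $6.15 + 331 @ $8.25 + 126 @ $7.40 = $5,305.20
Difference = |$6,464.75 − $5,305.20| = $1,159.55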